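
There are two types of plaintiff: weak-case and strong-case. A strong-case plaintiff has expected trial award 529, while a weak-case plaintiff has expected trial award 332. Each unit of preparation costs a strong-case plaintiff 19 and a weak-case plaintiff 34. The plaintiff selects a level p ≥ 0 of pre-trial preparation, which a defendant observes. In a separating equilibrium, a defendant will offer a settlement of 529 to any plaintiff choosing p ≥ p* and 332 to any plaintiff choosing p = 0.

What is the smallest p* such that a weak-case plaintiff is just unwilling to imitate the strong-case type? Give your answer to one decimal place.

5.8

A weak-case plaintiff choosing p = 0 receives 332.
Imitating at p* instead would pay 529 at cost 34·p*, netting 529 − 34·p*.
Indifference: 332 = 529 − 34·p*, so p* = (529 − 332) / 34 ≈ 5.8.
At p* the weak-case type's incentive constraint just binds; the strong-case type strictly prefers p* since its per-unit cost is lower.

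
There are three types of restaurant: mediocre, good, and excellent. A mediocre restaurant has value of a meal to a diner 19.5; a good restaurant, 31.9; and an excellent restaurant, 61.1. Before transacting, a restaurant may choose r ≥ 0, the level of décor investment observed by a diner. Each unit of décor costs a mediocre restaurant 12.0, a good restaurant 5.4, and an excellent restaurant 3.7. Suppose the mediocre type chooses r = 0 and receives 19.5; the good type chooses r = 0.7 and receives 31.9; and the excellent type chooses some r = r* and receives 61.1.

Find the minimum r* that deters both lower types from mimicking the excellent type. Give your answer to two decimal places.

6.11

Mediocre type (on-path payoff 19.5) won't mimic when 19.5 ≥ 61.1 − 12.0·r*, i.e. r* ≥ 3.47.
Good type (on-path payoff 31.9 − 5.4×0.7 = 28.12) won't mimic when 28.12 ≥ 61.1 − 5.4·r*, i.e. r* ≥ 6.11.
Both must hold, so r* = max(3.47, 6.11) = 6.11. The good type's constraint binds.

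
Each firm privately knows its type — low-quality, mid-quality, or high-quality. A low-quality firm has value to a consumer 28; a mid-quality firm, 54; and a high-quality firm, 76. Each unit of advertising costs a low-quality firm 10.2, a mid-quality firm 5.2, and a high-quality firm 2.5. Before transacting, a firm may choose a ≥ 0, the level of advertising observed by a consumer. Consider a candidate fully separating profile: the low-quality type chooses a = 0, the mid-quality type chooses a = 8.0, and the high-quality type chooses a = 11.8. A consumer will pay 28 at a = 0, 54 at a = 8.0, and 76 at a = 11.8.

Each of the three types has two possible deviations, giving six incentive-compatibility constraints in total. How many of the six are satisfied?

Mid-quality (own payoff 54 − 5.2×8.0 = 12.4): to a=0 gives 28 → profitable ✗; to a=11.8 gives 76 − 5.2×11.8 = 14.64 → profitable ✗.
High-quality (own payoff 76 − 2.5×11.8 = 46.5): to a=0 gives 28 → no gain ✓; to a=8.0 gives 54 − 2.5×8.0 = 34 → no gain ✓.
Low-quality (own payoff 28): to a=8.0 gives 54 − 10.2×8.0 = -27.6 → no gain ✓; to a=11.8 gives 76 − 10.2×11.8 = -44.36 → no gain ✓.
4 of the 6 constraints hold; not an equilibrium.

4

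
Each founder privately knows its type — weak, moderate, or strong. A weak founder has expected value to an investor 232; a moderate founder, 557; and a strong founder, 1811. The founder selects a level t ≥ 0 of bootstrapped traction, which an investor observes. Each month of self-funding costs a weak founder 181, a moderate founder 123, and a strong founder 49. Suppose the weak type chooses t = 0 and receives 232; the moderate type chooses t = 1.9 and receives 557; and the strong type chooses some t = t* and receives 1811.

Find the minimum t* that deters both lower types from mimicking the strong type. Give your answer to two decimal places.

Weak type (on-path payoff 232) won't mimic when 232 ≥ 1811 − 181·t*, i.e. t* ≥ 8.72.
Moderate type (on-path payoff 557 − 123×1.9 = 323.3) won't mimic when 323.3 ≥ 1811 − 123·t*, i.e. t* ≥ 12.10.
Both must hold, so t* = max(8.72, 12.10) = 12.10. The moderate type's constraint binds.

12.10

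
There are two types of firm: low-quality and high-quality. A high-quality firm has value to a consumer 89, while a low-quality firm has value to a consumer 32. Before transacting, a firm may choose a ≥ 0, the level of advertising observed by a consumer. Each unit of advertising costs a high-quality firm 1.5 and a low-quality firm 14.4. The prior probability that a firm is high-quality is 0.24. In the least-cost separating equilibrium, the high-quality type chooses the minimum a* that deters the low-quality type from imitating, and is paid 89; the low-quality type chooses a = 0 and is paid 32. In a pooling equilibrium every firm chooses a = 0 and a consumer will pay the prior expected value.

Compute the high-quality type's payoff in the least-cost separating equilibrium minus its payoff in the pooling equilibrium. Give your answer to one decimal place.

37.4

Least-cost separating signal: a* solves 32 = 89 − 14.4·a*, so a* = (89 − 32)/14.4 ≈ 3.9583.
High-quality type's separating payoff: 89 − 1.5 × a* = 89 − 1.5 × (89 − 32)/14.4 = 89 − 85.5/14.4 ≈ 83.063.
Pooling payoff: 0.24 × 89 + 0.76 × 32 = 45.68.
Difference: 83.063 − 45.68 = 37.383, i.e. 37.4 to one decimal place.
The high-quality type prefers to separate.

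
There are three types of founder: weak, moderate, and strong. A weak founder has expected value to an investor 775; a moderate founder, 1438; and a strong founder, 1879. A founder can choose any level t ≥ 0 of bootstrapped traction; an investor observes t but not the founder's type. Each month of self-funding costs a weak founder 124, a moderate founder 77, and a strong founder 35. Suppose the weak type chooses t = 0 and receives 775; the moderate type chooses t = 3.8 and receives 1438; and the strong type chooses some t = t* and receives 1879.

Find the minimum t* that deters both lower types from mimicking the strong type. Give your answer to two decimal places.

9.53

Moderate type (on-path payoff 1438 − 77×3.8 = 1145.4) won't mimic when 1145.4 ≥ 1879 − 77·t*, i.e. t* ≥ 9.53.
Weak type (on-path payoff 775) won't mimic when 775 ≥ 1879 − 124·t*, i.e. t* ≥ 8.90.
Both must hold, so t* = max(8.90, 9.53) = 9.53. The moderate type's constraint binds.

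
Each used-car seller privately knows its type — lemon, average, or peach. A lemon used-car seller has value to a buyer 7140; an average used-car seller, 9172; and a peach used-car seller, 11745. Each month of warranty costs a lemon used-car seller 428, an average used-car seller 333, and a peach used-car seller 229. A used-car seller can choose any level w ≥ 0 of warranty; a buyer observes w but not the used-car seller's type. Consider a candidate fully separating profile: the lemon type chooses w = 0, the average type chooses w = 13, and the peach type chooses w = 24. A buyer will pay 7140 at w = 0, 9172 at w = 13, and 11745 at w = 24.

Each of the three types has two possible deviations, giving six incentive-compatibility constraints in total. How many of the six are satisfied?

Average (own payoff 9172 − 333×13 = 4843): to w=0 gives 7140 → profitable ✗; to w=24 gives 11745 − 333×24 = 3753 → no gain ✓.
Lemon (own payoff 7140): to w=13 gives 9172 − 428×13 = 3608 → no gain ✓; to w=24 gives 11745 − 428×24 = 1473 → no gain ✓.
Peach (own payoff 11745 − 229×24 = 6249): to w=0 gives 7140 → profitable ✗; to w=13 gives 9172 − 229×13 = 6195 → no gain ✓.
4 of the 6 constraints hold; not an equilibrium.

4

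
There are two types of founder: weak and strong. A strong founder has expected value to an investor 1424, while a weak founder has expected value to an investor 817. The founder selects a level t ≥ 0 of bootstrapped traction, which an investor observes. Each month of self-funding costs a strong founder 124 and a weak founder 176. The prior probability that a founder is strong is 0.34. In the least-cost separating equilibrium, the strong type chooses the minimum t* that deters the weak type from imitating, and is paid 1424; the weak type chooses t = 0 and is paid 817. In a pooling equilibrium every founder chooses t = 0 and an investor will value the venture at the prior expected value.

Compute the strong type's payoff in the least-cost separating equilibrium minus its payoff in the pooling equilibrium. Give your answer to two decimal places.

-27.04

Least-cost separating signal: t* solves 817 = 1424 − 176·t*, so t* = (1424 − 817)/176 ≈ 3.4489.
Strong type's separating payoff: 1424 − 124 × t* = 1424 − 124 × (1424 − 817)/176 = 1424 − 75268/176 ≈ 996.3409.
Pooling payoff: 0.34 × 1424 + 0.66 × 817 = 1023.38.
Difference: 996.3409 − 1023.38 = -27.0391, i.e. -27.04 to two decimal places.
The strong type would prefer the pooling outcome.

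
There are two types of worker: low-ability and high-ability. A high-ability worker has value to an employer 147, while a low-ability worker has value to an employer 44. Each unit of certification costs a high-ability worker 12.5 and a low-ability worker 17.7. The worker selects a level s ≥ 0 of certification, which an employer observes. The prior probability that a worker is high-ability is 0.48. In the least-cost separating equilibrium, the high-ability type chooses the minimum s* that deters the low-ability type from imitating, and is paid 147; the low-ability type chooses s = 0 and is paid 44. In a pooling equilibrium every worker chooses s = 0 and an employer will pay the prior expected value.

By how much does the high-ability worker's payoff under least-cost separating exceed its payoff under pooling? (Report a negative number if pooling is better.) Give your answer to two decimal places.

-19.18

Least-cost separating signal: s* solves 44 = 147 − 17.7·s*, so s* = (147 − 44)/17.7 ≈ 5.8192.
High-ability type's separating payoff: 147 − 12.5 × s* = 147 − 12.5 × (147 − 44)/17.7 = 147 − 1287.5/17.7 ≈ 74.2599.
Pooling payoff: 0.48 × 147 + 0.52 × 44 = 93.44.
Difference: 74.2599 − 93.44 = -19.1801, i.e. -19.18 to two decimal places.
The high-ability type would prefer the pooling outcome.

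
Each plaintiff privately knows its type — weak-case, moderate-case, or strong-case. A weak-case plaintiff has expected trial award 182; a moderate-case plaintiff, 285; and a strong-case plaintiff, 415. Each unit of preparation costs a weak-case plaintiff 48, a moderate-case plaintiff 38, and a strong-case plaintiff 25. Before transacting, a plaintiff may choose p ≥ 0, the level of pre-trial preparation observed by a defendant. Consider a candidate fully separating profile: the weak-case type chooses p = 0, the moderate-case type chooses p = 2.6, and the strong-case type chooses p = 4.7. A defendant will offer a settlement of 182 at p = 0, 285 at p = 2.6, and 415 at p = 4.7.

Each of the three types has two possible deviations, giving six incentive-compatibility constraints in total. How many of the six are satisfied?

4

Strong-case (own payoff 415 − 25×4.7 = 297.5): to p=0 gives 182 → no gain ✓; to p=2.6 gives 285 − 25×2.6 = 220 → no gain ✓.
Moderate-case (own payoff 285 − 38×2.6 = 186.2): to p=0 gives 182 → no gain ✓; to p=4.7 gives 415 − 38×4.7 = 236.4 → profitable ✗.
Weak-case (own payoff 182): to p=2.6 gives 285 − 48×2.6 = 160.2 → no gain ✓; to p=4.7 gives 415 − 48×4.7 = 189.4 → profitable ✗.
4 of the 6 constraints hold; not an equilibrium.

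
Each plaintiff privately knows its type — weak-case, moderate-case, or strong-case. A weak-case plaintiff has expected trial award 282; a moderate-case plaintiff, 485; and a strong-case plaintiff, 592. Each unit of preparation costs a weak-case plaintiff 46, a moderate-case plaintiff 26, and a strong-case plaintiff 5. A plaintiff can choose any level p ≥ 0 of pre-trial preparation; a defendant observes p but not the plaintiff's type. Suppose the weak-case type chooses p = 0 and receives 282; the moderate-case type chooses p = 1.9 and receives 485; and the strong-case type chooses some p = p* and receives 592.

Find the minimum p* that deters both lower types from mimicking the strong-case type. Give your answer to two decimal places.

6.74

Weak-case type (on-path payoff 282) won't mimic when 282 ≥ 592 − 46·p*, i.e. p* ≥ 6.74.
Moderate-case type (on-path payoff 485 − 26×1.9 = 435.6) won't mimic when 435.6 ≥ 592 − 26·p*, i.e. p* ≥ 6.02.
Both must hold, so p* = max(6.74, 6.02) = 6.74. The weak-case type's constraint binds.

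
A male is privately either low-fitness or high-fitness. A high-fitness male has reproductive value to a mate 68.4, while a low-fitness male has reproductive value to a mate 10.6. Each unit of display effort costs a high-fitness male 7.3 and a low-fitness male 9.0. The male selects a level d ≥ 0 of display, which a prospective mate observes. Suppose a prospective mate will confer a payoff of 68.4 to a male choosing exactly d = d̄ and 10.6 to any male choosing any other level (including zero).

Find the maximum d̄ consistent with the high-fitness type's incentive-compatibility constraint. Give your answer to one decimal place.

Choosing d̄ yields the high-fitness type 68.4 − 7.3·d̄; choosing zero yields 10.6.
The high-fitness type is indifferent at 68.4 − 7.3·d̄ = 10.6, i.e. d̄ = (68.4 − 10.6) / 7.3 ≈ 7.9.
For any d̄ above 7.9 the high-fitness type would rather pool at zero, so separation collapses.

7.9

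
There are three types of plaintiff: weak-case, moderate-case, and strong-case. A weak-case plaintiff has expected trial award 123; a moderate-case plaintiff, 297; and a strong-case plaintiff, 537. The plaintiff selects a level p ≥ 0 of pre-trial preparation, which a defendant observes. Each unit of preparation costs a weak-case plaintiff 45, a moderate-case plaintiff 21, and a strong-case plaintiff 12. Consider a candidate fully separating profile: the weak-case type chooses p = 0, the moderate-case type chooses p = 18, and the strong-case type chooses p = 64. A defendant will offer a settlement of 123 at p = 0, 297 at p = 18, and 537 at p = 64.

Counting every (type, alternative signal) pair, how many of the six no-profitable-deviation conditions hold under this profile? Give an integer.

Strong-case (own payoff 537 − 12×64 = -231): to p=0 gives 123 → profitable ✗; to p=18 gives 297 − 12×18 = 81 → profitable ✗.
Weak-case (own payoff 123): to p=18 gives 297 − 45×18 = -513 → no gain ✓; to p=64 gives 537 − 45×64 = -2343 → no gain ✓.
Moderate-case (own payoff 297 − 21×18 = -81): to p=0 gives 123 → profitable ✗; to p=64 gives 537 − 21×64 = -807 → no gain ✓.
3 of the 6 constraints hold; not an equilibrium.

3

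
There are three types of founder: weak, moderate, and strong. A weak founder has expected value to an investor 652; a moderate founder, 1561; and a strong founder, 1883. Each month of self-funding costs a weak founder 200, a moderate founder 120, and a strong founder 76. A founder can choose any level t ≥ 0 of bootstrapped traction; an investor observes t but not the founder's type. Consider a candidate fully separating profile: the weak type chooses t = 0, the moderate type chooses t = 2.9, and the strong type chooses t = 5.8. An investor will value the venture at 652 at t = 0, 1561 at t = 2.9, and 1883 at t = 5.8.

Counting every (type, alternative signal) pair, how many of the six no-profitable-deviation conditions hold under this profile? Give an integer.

4

Strong (own payoff 1883 − 76×5.8 = 1442.2): to t=0 gives 652 → no gain ✓; to t=2.9 gives 1561 − 76×2.9 = 1340.6 → no gain ✓.
Moderate (own payoff 1561 − 120×2.9 = 1213): to t=0 gives 652 → no gain ✓; to t=5.8 gives 1883 − 120×5.8 = 1187 → no gain ✓.
Weak (own payoff 652): to t=2.9 gives 1561 − 200×2.9 = 981 → profitable ✗; to t=5.8 gives 1883 − 200×5.8 = 723 → profitable ✗.
4 of the 6 constraints hold; not an equilibrium.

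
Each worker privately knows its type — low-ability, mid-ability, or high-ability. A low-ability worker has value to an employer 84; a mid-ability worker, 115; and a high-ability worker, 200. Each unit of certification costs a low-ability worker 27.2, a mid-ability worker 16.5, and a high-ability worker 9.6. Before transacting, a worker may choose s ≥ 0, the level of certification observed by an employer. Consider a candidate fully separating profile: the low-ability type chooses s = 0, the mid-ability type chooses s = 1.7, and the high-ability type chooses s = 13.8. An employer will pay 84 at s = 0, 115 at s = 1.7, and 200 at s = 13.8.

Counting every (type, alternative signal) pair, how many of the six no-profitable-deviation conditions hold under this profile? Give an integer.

High-ability (own payoff 200 − 9.6×13.8 = 67.52): to s=0 gives 84 → profitable ✗; to s=1.7 gives 115 − 9.6×1.7 = 98.68 → profitable ✗.
Mid-ability (own payoff 115 − 16.5×1.7 = 86.95): to s=0 gives 84 → no gain ✓; to s=13.8 gives 200 − 16.5×13.8 = -27.7 → no gain ✓.
Low-ability (own payoff 84): to s=1.7 gives 115 − 27.2×1.7 = 68.76 → no gain ✓; to s=13.8 gives 200 − 27.2×13.8 = -175.36 → no gain ✓.
4 of the 6 constraints hold; not an equilibrium.

4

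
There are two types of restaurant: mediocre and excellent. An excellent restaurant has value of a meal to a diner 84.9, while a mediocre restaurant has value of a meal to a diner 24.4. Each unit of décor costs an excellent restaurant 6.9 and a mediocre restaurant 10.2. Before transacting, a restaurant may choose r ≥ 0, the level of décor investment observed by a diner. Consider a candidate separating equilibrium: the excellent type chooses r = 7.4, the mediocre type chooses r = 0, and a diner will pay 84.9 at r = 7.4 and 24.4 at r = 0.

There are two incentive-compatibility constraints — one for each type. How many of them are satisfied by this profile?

2

Mediocre type: stay at 0 → 24.4; mimic → 84.9 − 10.2 × 7.4 = 9.42. IC holds (24.4 ≥ 9.42).
Excellent type: signal → 84.9 − 6.9 × 7.4 = 33.84; deviate to 0 → 24.4. IC holds (33.84 ≥ 24.4).
2 of 2 constraints hold, so this is a separating equilibrium.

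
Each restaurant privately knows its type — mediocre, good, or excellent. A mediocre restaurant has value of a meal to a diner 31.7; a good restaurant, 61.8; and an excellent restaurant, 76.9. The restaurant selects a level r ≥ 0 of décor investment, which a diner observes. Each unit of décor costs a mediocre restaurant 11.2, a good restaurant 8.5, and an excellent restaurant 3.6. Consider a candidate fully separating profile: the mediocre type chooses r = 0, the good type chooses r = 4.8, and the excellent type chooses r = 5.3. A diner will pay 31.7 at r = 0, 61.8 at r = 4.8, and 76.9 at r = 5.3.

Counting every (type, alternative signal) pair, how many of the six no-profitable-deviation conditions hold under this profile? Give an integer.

4

Excellent (own payoff 76.9 − 3.6×5.3 = 57.82): to r=0 gives 31.7 → no gain ✓; to r=4.8 gives 61.8 − 3.6×4.8 = 44.52 → no gain ✓.
Good (own payoff 61.8 − 8.5×4.8 = 21): to r=0 gives 31.7 → profitable ✗; to r=5.3 gives 76.9 − 8.5×5.3 = 31.85 → profitable ✗.
Mediocre (own payoff 31.7): to r=4.8 gives 61.8 − 11.2×4.8 = 8.04 → no gain ✓; to r=5.3 gives 76.9 − 11.2×5.3 = 17.54 → no gain ✓.
4 of the 6 constraints hold; not an equilibrium.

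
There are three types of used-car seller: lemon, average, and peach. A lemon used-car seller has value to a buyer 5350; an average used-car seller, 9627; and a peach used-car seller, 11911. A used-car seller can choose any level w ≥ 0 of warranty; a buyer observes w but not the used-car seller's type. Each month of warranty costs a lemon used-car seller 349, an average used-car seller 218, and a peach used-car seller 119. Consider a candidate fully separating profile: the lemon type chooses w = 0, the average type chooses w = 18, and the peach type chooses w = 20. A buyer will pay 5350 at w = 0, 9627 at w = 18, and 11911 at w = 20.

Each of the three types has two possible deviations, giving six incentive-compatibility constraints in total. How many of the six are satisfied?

Average (own payoff 9627 − 218×18 = 5703): to w=0 gives 5350 → no gain ✓; to w=20 gives 11911 − 218×20 = 7551 → profitable ✗.
Lemon (own payoff 5350): to w=18 gives 9627 − 349×18 = 3345 → no gain ✓; to w=20 gives 11911 − 349×20 = 4931 → no gain ✓.
Peach (own payoff 11911 − 119×20 = 9531): to w=0 gives 5350 → no gain ✓; to w=18 gives 9627 − 119×18 = 7485 → no gain ✓.
5 of the 6 constraints hold; not an equilibrium.

5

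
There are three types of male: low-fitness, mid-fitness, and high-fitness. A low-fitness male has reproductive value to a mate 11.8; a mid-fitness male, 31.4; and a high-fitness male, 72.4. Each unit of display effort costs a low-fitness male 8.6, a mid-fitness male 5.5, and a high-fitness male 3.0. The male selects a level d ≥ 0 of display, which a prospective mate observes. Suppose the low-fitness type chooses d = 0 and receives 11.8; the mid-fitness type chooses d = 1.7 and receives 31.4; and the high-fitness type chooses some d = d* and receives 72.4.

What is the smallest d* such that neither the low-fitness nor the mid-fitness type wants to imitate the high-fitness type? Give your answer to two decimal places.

9.15

Low-fitness type (on-path payoff 11.8) won't mimic when 11.8 ≥ 72.4 − 8.6·d*, i.e. d* ≥ 7.05.
Mid-fitness type (on-path payoff 31.4 − 5.5×1.7 = 22.05) won't mimic when 22.05 ≥ 72.4 − 5.5·d*, i.e. d* ≥ 9.15.
Both must hold, so d* = max(7.05, 9.15) = 9.15. The mid-fitness type's constraint binds.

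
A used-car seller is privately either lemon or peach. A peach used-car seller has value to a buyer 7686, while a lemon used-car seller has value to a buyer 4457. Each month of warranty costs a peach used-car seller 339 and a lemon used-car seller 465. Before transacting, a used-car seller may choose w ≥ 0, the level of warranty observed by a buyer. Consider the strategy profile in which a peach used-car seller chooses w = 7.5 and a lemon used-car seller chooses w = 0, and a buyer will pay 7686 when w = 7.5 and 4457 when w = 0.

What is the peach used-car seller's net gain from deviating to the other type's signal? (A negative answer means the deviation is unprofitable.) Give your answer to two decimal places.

Playing w = 7.5 the peach used-car seller receives 7686 − 339 × 7.5 = 5143.5.
Deviating to w = 0 yields 4457 instead.
Gain from deviating: 4457 − 5143.5 = -686.50.
The gain is negative, so the peach type's incentive-compatibility constraint is satisfied.

-686.50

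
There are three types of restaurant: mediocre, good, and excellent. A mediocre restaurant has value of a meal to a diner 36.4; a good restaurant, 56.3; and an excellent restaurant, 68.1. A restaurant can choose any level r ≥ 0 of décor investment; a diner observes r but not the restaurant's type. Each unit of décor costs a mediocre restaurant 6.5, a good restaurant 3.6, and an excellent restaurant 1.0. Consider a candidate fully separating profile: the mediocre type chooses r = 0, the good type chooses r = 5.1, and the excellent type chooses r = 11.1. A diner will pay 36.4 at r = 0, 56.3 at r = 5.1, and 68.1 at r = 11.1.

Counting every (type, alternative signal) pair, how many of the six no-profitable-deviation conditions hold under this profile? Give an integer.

6

Mediocre (own payoff 36.4): to r=5.1 gives 56.3 − 6.5×5.1 = 23.15 → no gain ✓; to r=11.1 gives 68.1 − 6.5×11.1 = -4.05 → no gain ✓.
Good (own payoff 56.3 − 3.6×5.1 = 37.94): to r=0 gives 36.4 → no gain ✓; to r=11.1 gives 68.1 − 3.6×11.1 = 28.14 → no gain ✓.
Excellent (own payoff 68.1 − 1.0×11.1 = 57): to r=0 gives 36.4 → no gain ✓; to r=5.1 gives 56.3 − 1.0×5.1 = 51.2 → no gain ✓.
6 of the 6 constraints hold; this profile is a separating equilibrium.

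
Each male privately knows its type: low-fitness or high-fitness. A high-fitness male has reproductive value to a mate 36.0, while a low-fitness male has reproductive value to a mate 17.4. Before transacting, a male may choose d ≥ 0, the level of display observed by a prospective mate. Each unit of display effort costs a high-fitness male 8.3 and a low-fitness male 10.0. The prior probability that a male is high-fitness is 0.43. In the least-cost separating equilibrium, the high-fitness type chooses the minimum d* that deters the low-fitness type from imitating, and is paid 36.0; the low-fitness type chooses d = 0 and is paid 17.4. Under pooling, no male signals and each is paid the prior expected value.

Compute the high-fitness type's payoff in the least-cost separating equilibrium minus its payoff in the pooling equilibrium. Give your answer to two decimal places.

Least-cost separating signal: d* solves 17.4 = 36.0 − 10.0·d*, so d* = (36.0 − 17.4)/10.0 = 1.86.
High-fitness type's separating payoff: 36.0 − 8.3 × d* = 36.0 − 8.3 × (36.0 − 17.4)/10.0 = 36.0 − 154.38/10.0 = 20.562.
Pooling payoff: 0.43 × 36.0 + 0.57 × 17.4 = 25.398.
Difference: 20.562 − 25.398 = -4.836, i.e. -4.84 to two decimal places.
The high-fitness type would prefer the pooling outcome.

-4.84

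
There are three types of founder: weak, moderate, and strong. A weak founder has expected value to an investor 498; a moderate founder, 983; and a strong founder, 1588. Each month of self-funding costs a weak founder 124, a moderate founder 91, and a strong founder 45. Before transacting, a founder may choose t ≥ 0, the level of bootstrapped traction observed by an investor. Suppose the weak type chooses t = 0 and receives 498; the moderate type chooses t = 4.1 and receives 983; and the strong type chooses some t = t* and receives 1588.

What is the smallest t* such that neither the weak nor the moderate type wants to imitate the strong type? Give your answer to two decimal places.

10.75

Weak type (on-path payoff 498) won't mimic when 498 ≥ 1588 − 124·t*, i.e. t* ≥ 8.79.
Moderate type (on-path payoff 983 − 91×4.1 = 609.9) won't mimic when 609.9 ≥ 1588 − 91·t*, i.e. t* ≥ 10.75.
Both must hold, so t* = max(8.79, 10.75) = 10.75. The moderate type's constraint binds.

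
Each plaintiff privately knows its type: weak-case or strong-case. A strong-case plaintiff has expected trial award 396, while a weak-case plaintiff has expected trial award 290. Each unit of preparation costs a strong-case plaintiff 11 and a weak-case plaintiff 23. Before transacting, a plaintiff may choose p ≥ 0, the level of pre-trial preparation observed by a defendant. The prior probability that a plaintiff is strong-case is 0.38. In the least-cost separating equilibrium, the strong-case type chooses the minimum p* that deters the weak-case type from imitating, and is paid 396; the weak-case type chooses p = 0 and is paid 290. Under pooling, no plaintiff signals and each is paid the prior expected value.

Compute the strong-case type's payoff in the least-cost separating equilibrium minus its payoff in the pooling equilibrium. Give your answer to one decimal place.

Least-cost separating signal: p* solves 290 = 396 − 23·p*, so p* = (396 − 290)/23 ≈ 4.6087.
Strong-case type's separating payoff: 396 − 11 × p* = 396 − 11 × (396 − 290)/23 = 396 − 1166/23 ≈ 345.304.
Pooling payoff: 0.38 × 396 + 0.62 × 290 = 330.28.
Difference: 345.304 − 330.28 = 15.024, i.e. 15.0 to one decimal place.
The strong-case type prefers to separate.

15.0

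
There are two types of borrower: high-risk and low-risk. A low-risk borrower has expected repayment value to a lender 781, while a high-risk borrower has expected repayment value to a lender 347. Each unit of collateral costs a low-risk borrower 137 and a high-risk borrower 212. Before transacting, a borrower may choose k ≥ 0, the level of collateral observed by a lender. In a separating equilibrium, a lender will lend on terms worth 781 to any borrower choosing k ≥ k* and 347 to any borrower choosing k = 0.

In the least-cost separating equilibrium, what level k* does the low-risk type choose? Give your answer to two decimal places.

2.05

A high-risk borrower choosing k = 0 receives 347.
Imitating at k* instead would pay 781 at cost 212·k*, netting 781 − 212·k*.
Indifference: 347 = 781 − 212·k*, so k* = (781 − 347) / 212 ≈ 2.05.
This is the high-risk type's binding incentive-compatibility constraint; any k ≥ 2.05 sustains separation on that side.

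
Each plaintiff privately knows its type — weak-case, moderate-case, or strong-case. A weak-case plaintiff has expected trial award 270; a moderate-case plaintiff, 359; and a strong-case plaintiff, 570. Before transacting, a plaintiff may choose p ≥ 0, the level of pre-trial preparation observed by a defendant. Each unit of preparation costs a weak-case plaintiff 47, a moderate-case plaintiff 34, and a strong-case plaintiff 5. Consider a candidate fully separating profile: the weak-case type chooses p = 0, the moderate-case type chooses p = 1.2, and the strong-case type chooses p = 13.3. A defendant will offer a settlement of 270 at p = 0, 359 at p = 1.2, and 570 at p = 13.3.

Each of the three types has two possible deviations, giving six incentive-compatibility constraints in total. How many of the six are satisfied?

Moderate-case (own payoff 359 − 34×1.2 = 318.2): to p=0 gives 270 → no gain ✓; to p=13.3 gives 570 − 34×13.3 = 117.8 → no gain ✓.
Weak-case (own payoff 270): to p=1.2 gives 359 − 47×1.2 = 302.6 → profitable ✗; to p=13.3 gives 570 − 47×13.3 = -55.1 → no gain ✓.
Strong-case (own payoff 570 − 5×13.3 = 503.5): to p=0 gives 270 → no gain ✓; to p=1.2 gives 359 − 5×1.2 = 353 → no gain ✓.
5 of the 6 constraints hold; not an equilibrium.

5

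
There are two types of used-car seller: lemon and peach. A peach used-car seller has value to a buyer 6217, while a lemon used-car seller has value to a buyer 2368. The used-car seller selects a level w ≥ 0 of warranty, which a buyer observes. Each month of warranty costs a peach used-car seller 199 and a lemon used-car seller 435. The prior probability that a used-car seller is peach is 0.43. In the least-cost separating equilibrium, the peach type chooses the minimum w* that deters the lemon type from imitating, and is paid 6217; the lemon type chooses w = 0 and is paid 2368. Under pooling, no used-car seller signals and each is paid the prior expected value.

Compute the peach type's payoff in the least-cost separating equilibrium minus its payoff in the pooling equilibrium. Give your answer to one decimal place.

Least-cost separating signal: w* solves 2368 = 6217 − 435·w*, so w* = (6217 − 2368)/435 ≈ 8.8483.
Peach type's separating payoff: 6217 − 199 × w* = 6217 − 199 × (6217 − 2368)/435 = 6217 − 765951/435 ≈ 4456.193.
Pooling payoff: 0.43 × 6217 + 0.57 × 2368 = 4023.07.
Difference: 4456.193 − 4023.07 = 433.123, i.e. 433.1 to one decimal place.
The peach type prefers to separate.

433.1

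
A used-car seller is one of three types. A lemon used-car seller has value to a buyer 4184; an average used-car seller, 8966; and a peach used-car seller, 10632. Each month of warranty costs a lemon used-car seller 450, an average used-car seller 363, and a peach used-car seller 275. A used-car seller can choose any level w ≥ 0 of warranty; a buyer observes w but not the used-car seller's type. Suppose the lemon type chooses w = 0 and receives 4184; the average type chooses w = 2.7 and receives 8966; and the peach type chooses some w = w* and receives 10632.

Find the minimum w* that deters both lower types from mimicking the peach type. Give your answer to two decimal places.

14.33

Average type (on-path payoff 8966 − 363×2.7 = 7985.9) won't mimic when 7985.9 ≥ 10632 − 363·w*, i.e. w* ≥ 7.29.
Lemon type (on-path payoff 4184) won't mimic when 4184 ≥ 10632 − 450·w*, i.e. w* ≥ 14.33.
Both must hold, so w* = max(14.33, 7.29) = 14.33. The lemon type's constraint binds.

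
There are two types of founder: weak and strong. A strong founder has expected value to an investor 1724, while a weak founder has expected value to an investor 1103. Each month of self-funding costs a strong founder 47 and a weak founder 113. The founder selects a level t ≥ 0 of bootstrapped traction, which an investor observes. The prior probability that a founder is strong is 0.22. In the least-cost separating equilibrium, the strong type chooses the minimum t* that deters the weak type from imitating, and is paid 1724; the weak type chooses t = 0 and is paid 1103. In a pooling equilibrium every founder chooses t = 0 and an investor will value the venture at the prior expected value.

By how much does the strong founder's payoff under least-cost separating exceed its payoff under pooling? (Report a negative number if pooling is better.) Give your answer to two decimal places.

Least-cost separating signal: t* solves 1103 = 1724 − 113·t*, so t* = (1724 − 1103)/113 ≈ 5.4956.
Strong type's separating payoff: 1724 − 47 × t* = 1724 − 47 × (1724 − 1103)/113 = 1724 − 29187/113 ≈ 1465.7080.
Pooling payoff: 0.22 × 1724 + 0.78 × 1103 = 1239.62.
Difference: 1465.7080 − 1239.62 = 226.088, i.e. 226.09 to two decimal places.
The strong type prefers to separate.

226.09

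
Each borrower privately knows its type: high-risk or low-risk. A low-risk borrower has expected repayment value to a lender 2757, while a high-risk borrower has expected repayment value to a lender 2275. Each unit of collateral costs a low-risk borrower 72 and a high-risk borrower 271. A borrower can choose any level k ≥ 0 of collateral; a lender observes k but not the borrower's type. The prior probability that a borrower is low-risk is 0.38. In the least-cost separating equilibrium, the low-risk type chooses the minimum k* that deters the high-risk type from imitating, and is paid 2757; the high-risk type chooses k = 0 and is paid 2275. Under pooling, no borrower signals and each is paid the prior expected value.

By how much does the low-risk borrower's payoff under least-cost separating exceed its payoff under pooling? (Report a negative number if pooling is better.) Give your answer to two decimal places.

170.78

Least-cost separating signal: k* solves 2275 = 2757 − 271·k*, so k* = (2757 − 2275)/271 ≈ 1.7786.
Low-risk type's separating payoff: 2757 − 72 × k* = 2757 − 72 × (2757 − 2275)/271 = 2757 − 34704/271 ≈ 2628.9410.
Pooling payoff: 0.38 × 2757 + 0.62 × 2275 = 2458.16.
Difference: 2628.9410 − 2458.16 = 170.781, i.e. 170.78 to two decimal places.
The low-risk type prefers to separate.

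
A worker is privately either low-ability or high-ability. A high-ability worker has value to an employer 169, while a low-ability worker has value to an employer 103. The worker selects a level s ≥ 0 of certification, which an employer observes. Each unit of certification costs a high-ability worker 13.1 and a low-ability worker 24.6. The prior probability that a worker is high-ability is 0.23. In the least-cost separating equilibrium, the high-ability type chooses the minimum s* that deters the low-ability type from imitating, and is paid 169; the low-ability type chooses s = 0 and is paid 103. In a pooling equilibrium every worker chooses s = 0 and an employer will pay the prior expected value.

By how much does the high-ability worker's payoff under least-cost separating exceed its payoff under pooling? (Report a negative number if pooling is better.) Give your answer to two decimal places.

Least-cost separating signal: s* solves 103 = 169 − 24.6·s*, so s* = (169 − 103)/24.6 ≈ 2.6829.
High-ability type's separating payoff: 169 − 13.1 × s* = 169 − 13.1 × (169 − 103)/24.6 = 169 − 864.6/24.6 ≈ 133.8537.
Pooling payoff: 0.23 × 169 + 0.77 × 103 = 118.18.
Difference: 133.8537 − 118.18 = 15.6737, i.e. 15.67 to two decimal places.
The high-ability type prefers to separate.

15.67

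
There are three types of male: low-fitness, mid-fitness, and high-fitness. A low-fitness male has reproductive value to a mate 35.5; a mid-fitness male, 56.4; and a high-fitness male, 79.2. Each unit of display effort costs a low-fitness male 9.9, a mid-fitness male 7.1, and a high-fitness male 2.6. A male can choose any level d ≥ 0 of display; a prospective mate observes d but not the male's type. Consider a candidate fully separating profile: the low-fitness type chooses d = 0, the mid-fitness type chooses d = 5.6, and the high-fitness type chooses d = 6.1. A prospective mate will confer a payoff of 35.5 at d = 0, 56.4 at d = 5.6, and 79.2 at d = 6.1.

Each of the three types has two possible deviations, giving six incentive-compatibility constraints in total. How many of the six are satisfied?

4

Mid-fitness (own payoff 56.4 − 7.1×5.6 = 16.64): to d=0 gives 35.5 → profitable ✗; to d=6.1 gives 79.2 − 7.1×6.1 = 35.89 → profitable ✗.
High-fitness (own payoff 79.2 − 2.6×6.1 = 63.34): to d=0 gives 35.5 → no gain ✓; to d=5.6 gives 56.4 − 2.6×5.6 = 41.84 → no gain ✓.
Low-fitness (own payoff 35.5): to d=5.6 gives 56.4 − 9.9×5.6 = 0.96 → no gain ✓; to d=6.1 gives 79.2 − 9.9×6.1 = 18.81 → no gain ✓.
4 of the 6 constraints hold; not an equilibrium.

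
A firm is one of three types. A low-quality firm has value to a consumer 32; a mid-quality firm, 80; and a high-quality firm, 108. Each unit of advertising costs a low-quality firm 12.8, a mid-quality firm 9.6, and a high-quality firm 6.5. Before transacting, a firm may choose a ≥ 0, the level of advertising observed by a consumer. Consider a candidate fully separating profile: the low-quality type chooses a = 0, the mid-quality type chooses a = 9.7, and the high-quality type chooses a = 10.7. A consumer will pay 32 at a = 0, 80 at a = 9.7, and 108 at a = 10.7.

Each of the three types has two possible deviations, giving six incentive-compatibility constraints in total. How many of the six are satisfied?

Mid-quality (own payoff 80 − 9.6×9.7 = -13.12): to a=0 gives 32 → profitable ✗; to a=10.7 gives 108 − 9.6×10.7 = 5.28 → profitable ✗.
High-quality (own payoff 108 − 6.5×10.7 = 38.45): to a=0 gives 32 → no gain ✓; to a=9.7 gives 80 − 6.5×9.7 = 16.95 → no gain ✓.
Low-quality (own payoff 32): to a=9.7 gives 80 − 12.8×9.7 = -44.16 → no gain ✓; to a=10.7 gives 108 − 12.8×10.7 = -28.96 → no gain ✓.
4 of the 6 constraints hold; not an equilibrium.

4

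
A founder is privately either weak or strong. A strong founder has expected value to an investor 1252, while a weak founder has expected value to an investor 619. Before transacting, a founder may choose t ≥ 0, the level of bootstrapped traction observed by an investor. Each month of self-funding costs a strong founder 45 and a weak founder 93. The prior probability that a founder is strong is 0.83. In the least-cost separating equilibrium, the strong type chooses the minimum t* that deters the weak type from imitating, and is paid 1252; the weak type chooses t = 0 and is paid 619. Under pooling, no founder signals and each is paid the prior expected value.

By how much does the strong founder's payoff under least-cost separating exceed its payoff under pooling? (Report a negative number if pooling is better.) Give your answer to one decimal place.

Least-cost separating signal: t* solves 619 = 1252 − 93·t*, so t* = (1252 − 619)/93 ≈ 6.8065.
Strong type's separating payoff: 1252 − 45 × t* = 1252 − 45 × (1252 − 619)/93 = 1252 − 28485/93 ≈ 945.710.
Pooling payoff: 0.83 × 1252 + 0.17 × 619 = 1144.39.
Difference: 945.710 − 1144.39 = -198.68, i.e. -198.7 to one decimal place.
The strong type would prefer the pooling outcome.

-198.7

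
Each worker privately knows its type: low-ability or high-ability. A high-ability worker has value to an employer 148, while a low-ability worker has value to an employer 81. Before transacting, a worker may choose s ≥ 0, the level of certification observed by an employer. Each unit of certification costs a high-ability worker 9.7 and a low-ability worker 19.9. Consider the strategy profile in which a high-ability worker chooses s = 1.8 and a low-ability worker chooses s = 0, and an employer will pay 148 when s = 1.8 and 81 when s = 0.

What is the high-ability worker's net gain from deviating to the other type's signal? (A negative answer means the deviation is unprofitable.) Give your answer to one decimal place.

Playing s = 1.8 the high-ability worker receives 148 − 9.7 × 1.8 = 130.54.
Deviating to s = 0 yields 81 instead.
Gain from deviating: 81 − 130.54 = -49.54, i.e. -49.5 to one decimal place.
The gain is negative, so the high-ability type's incentive-compatibility constraint is satisfied.

-49.5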